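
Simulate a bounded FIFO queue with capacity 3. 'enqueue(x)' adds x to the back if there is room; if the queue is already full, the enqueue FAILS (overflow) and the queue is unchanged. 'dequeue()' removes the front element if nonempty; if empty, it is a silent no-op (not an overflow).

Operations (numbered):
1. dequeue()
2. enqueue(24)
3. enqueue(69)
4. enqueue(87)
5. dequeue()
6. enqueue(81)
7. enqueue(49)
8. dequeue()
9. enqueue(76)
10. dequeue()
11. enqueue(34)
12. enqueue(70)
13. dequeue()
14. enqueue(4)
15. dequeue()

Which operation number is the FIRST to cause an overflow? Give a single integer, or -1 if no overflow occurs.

Answer: 7

Derivation:
1. dequeue(): empty, no-op, size=0
2. enqueue(24): size=1
3. enqueue(69): size=2
4. enqueue(87): size=3
5. dequeue(): size=2
6. enqueue(81): size=3
7. enqueue(49): size=3=cap → OVERFLOW (fail)
8. dequeue(): size=2
9. enqueue(76): size=3
10. dequeue(): size=2
11. enqueue(34): size=3
12. enqueue(70): size=3=cap → OVERFLOW (fail)
13. dequeue(): size=2
14. enqueue(4): size=3
15. dequeue(): size=2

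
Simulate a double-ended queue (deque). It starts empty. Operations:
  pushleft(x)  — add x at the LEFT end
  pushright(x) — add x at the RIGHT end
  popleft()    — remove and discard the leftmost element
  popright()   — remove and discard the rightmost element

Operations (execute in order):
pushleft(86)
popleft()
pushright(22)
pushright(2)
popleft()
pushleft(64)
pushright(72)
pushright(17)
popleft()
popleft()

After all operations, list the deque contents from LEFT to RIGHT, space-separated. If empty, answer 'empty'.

pushleft(86): [86]
popleft(): []
pushright(22): [22]
pushright(2): [22, 2]
popleft(): [2]
pushleft(64): [64, 2]
pushright(72): [64, 2, 72]
pushright(17): [64, 2, 72, 17]
popleft(): [2, 72, 17]
popleft(): [72, 17]

Answer: 72 17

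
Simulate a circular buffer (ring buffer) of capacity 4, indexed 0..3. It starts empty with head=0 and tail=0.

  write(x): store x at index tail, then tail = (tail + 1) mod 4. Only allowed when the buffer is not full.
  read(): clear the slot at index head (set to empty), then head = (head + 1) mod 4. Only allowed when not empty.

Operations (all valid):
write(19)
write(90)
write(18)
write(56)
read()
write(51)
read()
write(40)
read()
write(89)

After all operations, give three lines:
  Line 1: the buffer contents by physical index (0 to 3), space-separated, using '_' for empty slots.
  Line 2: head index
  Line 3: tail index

Answer: 51 40 89 56
3
3

Derivation:
write(19): buf=[19 _ _ _], head=0, tail=1, size=1
write(90): buf=[19 90 _ _], head=0, tail=2, size=2
write(18): buf=[19 90 18 _], head=0, tail=3, size=3
write(56): buf=[19 90 18 56], head=0, tail=0, size=4
read(): buf=[_ 90 18 56], head=1, tail=0, size=3
write(51): buf=[51 90 18 56], head=1, tail=1, size=4
read(): buf=[51 _ 18 56], head=2, tail=1, size=3
write(40): buf=[51 40 18 56], head=2, tail=2, size=4
read(): buf=[51 40 _ 56], head=3, tail=2, size=3
write(89): buf=[51 40 89 56], head=3, tail=3, size=4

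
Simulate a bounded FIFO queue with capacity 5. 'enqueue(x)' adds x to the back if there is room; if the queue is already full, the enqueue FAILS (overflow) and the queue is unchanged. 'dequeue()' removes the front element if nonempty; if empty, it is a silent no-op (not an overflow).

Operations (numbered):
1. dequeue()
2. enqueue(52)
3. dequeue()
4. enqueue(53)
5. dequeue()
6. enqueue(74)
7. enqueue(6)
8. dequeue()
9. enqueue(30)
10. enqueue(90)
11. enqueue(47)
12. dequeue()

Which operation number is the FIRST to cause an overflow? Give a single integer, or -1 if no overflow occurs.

Answer: -1

Derivation:
1. dequeue(): empty, no-op, size=0
2. enqueue(52): size=1
3. dequeue(): size=0
4. enqueue(53): size=1
5. dequeue(): size=0
6. enqueue(74): size=1
7. enqueue(6): size=2
8. dequeue(): size=1
9. enqueue(30): size=2
10. enqueue(90): size=3
11. enqueue(47): size=4
12. dequeue(): size=3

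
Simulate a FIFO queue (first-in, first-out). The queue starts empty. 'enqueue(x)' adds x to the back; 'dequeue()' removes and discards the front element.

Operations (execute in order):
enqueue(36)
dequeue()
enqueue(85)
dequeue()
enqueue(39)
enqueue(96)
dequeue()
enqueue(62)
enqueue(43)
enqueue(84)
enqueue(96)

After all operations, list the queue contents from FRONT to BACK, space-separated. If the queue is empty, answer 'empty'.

enqueue(36): [36]
dequeue(): []
enqueue(85): [85]
dequeue(): []
enqueue(39): [39]
enqueue(96): [39, 96]
dequeue(): [96]
enqueue(62): [96, 62]
enqueue(43): [96, 62, 43]
enqueue(84): [96, 62, 43, 84]
enqueue(96): [96, 62, 43, 84, 96]

Answer: 96 62 43 84 96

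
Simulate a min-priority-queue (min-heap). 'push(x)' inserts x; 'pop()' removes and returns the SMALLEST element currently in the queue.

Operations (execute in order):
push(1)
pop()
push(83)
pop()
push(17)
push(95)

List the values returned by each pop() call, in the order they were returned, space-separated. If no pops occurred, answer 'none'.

Answer: 1 83

Derivation:
push(1): heap contents = [1]
pop() → 1: heap contents = []
push(83): heap contents = [83]
pop() → 83: heap contents = []
push(17): heap contents = [17]
push(95): heap contents = [17, 95]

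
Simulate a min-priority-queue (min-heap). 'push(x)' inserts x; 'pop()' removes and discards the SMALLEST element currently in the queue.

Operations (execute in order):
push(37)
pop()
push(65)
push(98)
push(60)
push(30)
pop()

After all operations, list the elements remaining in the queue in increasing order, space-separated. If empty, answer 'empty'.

push(37): heap contents = [37]
pop() → 37: heap contents = []
push(65): heap contents = [65]
push(98): heap contents = [65, 98]
push(60): heap contents = [60, 65, 98]
push(30): heap contents = [30, 60, 65, 98]
pop() → 30: heap contents = [60, 65, 98]

Answer: 60 65 98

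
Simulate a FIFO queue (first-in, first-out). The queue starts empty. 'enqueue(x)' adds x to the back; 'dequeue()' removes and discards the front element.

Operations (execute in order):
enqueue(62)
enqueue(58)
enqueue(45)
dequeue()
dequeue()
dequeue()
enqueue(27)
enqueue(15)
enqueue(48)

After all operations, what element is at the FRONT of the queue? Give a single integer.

enqueue(62): queue = [62]
enqueue(58): queue = [62, 58]
enqueue(45): queue = [62, 58, 45]
dequeue(): queue = [58, 45]
dequeue(): queue = [45]
dequeue(): queue = []
enqueue(27): queue = [27]
enqueue(15): queue = [27, 15]
enqueue(48): queue = [27, 15, 48]

Answer: 27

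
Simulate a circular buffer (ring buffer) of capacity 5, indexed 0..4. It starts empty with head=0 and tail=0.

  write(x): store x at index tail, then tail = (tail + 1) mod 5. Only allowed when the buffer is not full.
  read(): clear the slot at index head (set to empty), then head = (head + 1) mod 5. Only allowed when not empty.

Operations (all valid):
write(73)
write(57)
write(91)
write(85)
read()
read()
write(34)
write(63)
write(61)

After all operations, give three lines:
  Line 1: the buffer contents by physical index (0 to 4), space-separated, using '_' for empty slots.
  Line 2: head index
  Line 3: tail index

write(73): buf=[73 _ _ _ _], head=0, tail=1, size=1
write(57): buf=[73 57 _ _ _], head=0, tail=2, size=2
write(91): buf=[73 57 91 _ _], head=0, tail=3, size=3
write(85): buf=[73 57 91 85 _], head=0, tail=4, size=4
read(): buf=[_ 57 91 85 _], head=1, tail=4, size=3
read(): buf=[_ _ 91 85 _], head=2, tail=4, size=2
write(34): buf=[_ _ 91 85 34], head=2, tail=0, size=3
write(63): buf=[63 _ 91 85 34], head=2, tail=1, size=4
write(61): buf=[63 61 91 85 34], head=2, tail=2, size=5

Answer: 63 61 91 85 34
2
2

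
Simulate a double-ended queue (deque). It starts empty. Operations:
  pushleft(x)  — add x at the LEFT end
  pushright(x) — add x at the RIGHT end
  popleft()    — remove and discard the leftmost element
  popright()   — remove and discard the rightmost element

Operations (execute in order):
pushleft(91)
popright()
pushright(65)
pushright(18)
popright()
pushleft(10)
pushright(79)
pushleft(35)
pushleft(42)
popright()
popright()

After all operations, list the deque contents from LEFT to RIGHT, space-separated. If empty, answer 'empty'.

Answer: 42 35 10

Derivation:
pushleft(91): [91]
popright(): []
pushright(65): [65]
pushright(18): [65, 18]
popright(): [65]
pushleft(10): [10, 65]
pushright(79): [10, 65, 79]
pushleft(35): [35, 10, 65, 79]
pushleft(42): [42, 35, 10, 65, 79]
popright(): [42, 35, 10, 65]
popright(): [42, 35, 10]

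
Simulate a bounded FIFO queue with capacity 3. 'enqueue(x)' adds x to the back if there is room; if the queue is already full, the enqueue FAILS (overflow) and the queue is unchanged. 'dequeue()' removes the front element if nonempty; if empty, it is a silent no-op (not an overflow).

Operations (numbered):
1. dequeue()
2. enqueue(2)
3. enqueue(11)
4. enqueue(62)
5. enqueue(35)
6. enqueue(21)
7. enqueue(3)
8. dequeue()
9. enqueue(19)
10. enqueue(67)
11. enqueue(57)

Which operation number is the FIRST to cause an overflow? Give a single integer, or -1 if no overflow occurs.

1. dequeue(): empty, no-op, size=0
2. enqueue(2): size=1
3. enqueue(11): size=2
4. enqueue(62): size=3
5. enqueue(35): size=3=cap → OVERFLOW (fail)
6. enqueue(21): size=3=cap → OVERFLOW (fail)
7. enqueue(3): size=3=cap → OVERFLOW (fail)
8. dequeue(): size=2
9. enqueue(19): size=3
10. enqueue(67): size=3=cap → OVERFLOW (fail)
11. enqueue(57): size=3=cap → OVERFLOW (fail)

Answer: 5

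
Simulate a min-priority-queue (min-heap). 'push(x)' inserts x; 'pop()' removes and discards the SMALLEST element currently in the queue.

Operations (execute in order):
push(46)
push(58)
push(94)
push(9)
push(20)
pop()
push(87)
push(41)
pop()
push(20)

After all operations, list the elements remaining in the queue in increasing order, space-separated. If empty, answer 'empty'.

Answer: 20 41 46 58 87 94

Derivation:
push(46): heap contents = [46]
push(58): heap contents = [46, 58]
push(94): heap contents = [46, 58, 94]
push(9): heap contents = [9, 46, 58, 94]
push(20): heap contents = [9, 20, 46, 58, 94]
pop() → 9: heap contents = [20, 46, 58, 94]
push(87): heap contents = [20, 46, 58, 87, 94]
push(41): heap contents = [20, 41, 46, 58, 87, 94]
pop() → 20: heap contents = [41, 46, 58, 87, 94]
push(20): heap contents = [20, 41, 46, 58, 87, 94]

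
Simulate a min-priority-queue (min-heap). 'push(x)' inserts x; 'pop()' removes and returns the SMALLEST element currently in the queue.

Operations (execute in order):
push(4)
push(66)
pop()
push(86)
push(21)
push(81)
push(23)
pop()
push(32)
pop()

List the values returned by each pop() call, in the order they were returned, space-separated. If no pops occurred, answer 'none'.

Answer: 4 21 23

Derivation:
push(4): heap contents = [4]
push(66): heap contents = [4, 66]
pop() → 4: heap contents = [66]
push(86): heap contents = [66, 86]
push(21): heap contents = [21, 66, 86]
push(81): heap contents = [21, 66, 81, 86]
push(23): heap contents = [21, 23, 66, 81, 86]
pop() → 21: heap contents = [23, 66, 81, 86]
push(32): heap contents = [23, 32, 66, 81, 86]
pop() → 23: heap contents = [32, 66, 81, 86]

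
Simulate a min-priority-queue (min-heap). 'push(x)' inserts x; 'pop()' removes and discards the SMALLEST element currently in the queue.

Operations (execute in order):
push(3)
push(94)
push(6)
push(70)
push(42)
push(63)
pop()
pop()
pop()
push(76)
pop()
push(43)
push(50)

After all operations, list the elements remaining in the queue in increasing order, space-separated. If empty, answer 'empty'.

Answer: 43 50 70 76 94

Derivation:
push(3): heap contents = [3]
push(94): heap contents = [3, 94]
push(6): heap contents = [3, 6, 94]
push(70): heap contents = [3, 6, 70, 94]
push(42): heap contents = [3, 6, 42, 70, 94]
push(63): heap contents = [3, 6, 42, 63, 70, 94]
pop() → 3: heap contents = [6, 42, 63, 70, 94]
pop() → 6: heap contents = [42, 63, 70, 94]
pop() → 42: heap contents = [63, 70, 94]
push(76): heap contents = [63, 70, 76, 94]
pop() → 63: heap contents = [70, 76, 94]
push(43): heap contents = [43, 70, 76, 94]
push(50): heap contents = [43, 50, 70, 76, 94]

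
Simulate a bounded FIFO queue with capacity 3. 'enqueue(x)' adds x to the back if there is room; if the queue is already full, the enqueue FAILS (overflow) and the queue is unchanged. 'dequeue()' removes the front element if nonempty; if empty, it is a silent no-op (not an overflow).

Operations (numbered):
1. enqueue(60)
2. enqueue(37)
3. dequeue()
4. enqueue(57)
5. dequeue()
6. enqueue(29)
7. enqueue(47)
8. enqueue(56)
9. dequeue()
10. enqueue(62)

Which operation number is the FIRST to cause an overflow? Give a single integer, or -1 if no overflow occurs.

Answer: 8

Derivation:
1. enqueue(60): size=1
2. enqueue(37): size=2
3. dequeue(): size=1
4. enqueue(57): size=2
5. dequeue(): size=1
6. enqueue(29): size=2
7. enqueue(47): size=3
8. enqueue(56): size=3=cap → OVERFLOW (fail)
9. dequeue(): size=2
10. enqueue(62): size=3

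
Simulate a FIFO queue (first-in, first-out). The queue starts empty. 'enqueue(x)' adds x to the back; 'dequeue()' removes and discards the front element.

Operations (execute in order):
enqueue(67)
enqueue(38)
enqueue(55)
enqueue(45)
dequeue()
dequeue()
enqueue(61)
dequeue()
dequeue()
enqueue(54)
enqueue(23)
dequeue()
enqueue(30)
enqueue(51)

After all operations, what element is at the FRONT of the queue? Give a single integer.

Answer: 54

Derivation:
enqueue(67): queue = [67]
enqueue(38): queue = [67, 38]
enqueue(55): queue = [67, 38, 55]
enqueue(45): queue = [67, 38, 55, 45]
dequeue(): queue = [38, 55, 45]
dequeue(): queue = [55, 45]
enqueue(61): queue = [55, 45, 61]
dequeue(): queue = [45, 61]
dequeue(): queue = [61]
enqueue(54): queue = [61, 54]
enqueue(23): queue = [61, 54, 23]
dequeue(): queue = [54, 23]
enqueue(30): queue = [54, 23, 30]
enqueue(51): queue = [54, 23, 30, 51]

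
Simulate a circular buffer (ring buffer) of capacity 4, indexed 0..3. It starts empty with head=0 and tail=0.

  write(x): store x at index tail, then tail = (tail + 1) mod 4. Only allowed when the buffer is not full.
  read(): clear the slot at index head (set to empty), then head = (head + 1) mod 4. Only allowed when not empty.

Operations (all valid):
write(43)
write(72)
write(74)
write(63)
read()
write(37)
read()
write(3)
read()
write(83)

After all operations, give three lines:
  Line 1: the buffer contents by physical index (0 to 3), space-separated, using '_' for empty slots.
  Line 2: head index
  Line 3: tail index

Answer: 37 3 83 63
3
3

Derivation:
write(43): buf=[43 _ _ _], head=0, tail=1, size=1
write(72): buf=[43 72 _ _], head=0, tail=2, size=2
write(74): buf=[43 72 74 _], head=0, tail=3, size=3
write(63): buf=[43 72 74 63], head=0, tail=0, size=4
read(): buf=[_ 72 74 63], head=1, tail=0, size=3
write(37): buf=[37 72 74 63], head=1, tail=1, size=4
read(): buf=[37 _ 74 63], head=2, tail=1, size=3
write(3): buf=[37 3 74 63], head=2, tail=2, size=4
read(): buf=[37 3 _ 63], head=3, tail=2, size=3
write(83): buf=[37 3 83 63], head=3, tail=3, size=4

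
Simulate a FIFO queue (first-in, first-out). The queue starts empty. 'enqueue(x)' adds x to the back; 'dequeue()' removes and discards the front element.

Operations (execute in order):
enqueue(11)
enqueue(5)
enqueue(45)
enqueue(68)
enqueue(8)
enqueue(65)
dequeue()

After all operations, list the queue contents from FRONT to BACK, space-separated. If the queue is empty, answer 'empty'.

enqueue(11): [11]
enqueue(5): [11, 5]
enqueue(45): [11, 5, 45]
enqueue(68): [11, 5, 45, 68]
enqueue(8): [11, 5, 45, 68, 8]
enqueue(65): [11, 5, 45, 68, 8, 65]
dequeue(): [5, 45, 68, 8, 65]

Answer: 5 45 68 8 65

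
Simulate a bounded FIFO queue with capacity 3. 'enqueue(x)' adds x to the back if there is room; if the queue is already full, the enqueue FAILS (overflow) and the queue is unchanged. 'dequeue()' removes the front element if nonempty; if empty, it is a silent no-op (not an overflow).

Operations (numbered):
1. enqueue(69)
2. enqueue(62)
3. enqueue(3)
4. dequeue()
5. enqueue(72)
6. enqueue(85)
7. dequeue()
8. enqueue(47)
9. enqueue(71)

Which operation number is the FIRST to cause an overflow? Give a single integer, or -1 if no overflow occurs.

1. enqueue(69): size=1
2. enqueue(62): size=2
3. enqueue(3): size=3
4. dequeue(): size=2
5. enqueue(72): size=3
6. enqueue(85): size=3=cap → OVERFLOW (fail)
7. dequeue(): size=2
8. enqueue(47): size=3
9. enqueue(71): size=3=cap → OVERFLOW (fail)

Answer: 6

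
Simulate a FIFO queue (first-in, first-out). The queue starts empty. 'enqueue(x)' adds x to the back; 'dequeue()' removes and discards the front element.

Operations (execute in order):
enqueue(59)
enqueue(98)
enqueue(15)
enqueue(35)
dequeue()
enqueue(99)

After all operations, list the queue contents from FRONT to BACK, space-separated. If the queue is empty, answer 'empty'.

Answer: 98 15 35 99

Derivation:
enqueue(59): [59]
enqueue(98): [59, 98]
enqueue(15): [59, 98, 15]
enqueue(35): [59, 98, 15, 35]
dequeue(): [98, 15, 35]
enqueue(99): [98, 15, 35, 99]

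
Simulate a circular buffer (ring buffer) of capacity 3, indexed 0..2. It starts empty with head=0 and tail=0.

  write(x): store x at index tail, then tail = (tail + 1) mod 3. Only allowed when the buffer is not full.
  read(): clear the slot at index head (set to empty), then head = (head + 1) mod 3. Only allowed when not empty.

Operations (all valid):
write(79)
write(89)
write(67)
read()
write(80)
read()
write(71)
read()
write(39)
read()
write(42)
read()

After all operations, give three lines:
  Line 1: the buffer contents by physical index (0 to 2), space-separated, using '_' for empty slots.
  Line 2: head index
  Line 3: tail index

Answer: 42 _ 39
2
1

Derivation:
write(79): buf=[79 _ _], head=0, tail=1, size=1
write(89): buf=[79 89 _], head=0, tail=2, size=2
write(67): buf=[79 89 67], head=0, tail=0, size=3
read(): buf=[_ 89 67], head=1, tail=0, size=2
write(80): buf=[80 89 67], head=1, tail=1, size=3
read(): buf=[80 _ 67], head=2, tail=1, size=2
write(71): buf=[80 71 67], head=2, tail=2, size=3
read(): buf=[80 71 _], head=0, tail=2, size=2
write(39): buf=[80 71 39], head=0, tail=0, size=3
read(): buf=[_ 71 39], head=1, tail=0, size=2
write(42): buf=[42 71 39], head=1, tail=1, size=3
read(): buf=[42 _ 39], head=2, tail=1, size=2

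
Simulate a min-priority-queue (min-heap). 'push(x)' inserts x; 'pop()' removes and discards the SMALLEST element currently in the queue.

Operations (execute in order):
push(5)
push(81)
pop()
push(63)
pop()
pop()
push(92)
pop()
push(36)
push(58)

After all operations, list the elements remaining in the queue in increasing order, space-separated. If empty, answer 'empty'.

push(5): heap contents = [5]
push(81): heap contents = [5, 81]
pop() → 5: heap contents = [81]
push(63): heap contents = [63, 81]
pop() → 63: heap contents = [81]
pop() → 81: heap contents = []
push(92): heap contents = [92]
pop() → 92: heap contents = []
push(36): heap contents = [36]
push(58): heap contents = [36, 58]

Answer: 36 58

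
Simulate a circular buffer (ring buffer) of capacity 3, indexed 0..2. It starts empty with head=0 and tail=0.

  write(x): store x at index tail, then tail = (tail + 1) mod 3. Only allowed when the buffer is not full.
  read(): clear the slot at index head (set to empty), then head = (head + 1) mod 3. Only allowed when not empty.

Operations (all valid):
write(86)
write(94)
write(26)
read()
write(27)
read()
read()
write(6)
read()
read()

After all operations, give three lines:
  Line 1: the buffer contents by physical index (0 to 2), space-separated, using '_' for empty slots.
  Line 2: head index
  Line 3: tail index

Answer: _ _ _
2
2

Derivation:
write(86): buf=[86 _ _], head=0, tail=1, size=1
write(94): buf=[86 94 _], head=0, tail=2, size=2
write(26): buf=[86 94 26], head=0, tail=0, size=3
read(): buf=[_ 94 26], head=1, tail=0, size=2
write(27): buf=[27 94 26], head=1, tail=1, size=3
read(): buf=[27 _ 26], head=2, tail=1, size=2
read(): buf=[27 _ _], head=0, tail=1, size=1
write(6): buf=[27 6 _], head=0, tail=2, size=2
read(): buf=[_ 6 _], head=1, tail=2, size=1
read(): buf=[_ _ _], head=2, tail=2, size=0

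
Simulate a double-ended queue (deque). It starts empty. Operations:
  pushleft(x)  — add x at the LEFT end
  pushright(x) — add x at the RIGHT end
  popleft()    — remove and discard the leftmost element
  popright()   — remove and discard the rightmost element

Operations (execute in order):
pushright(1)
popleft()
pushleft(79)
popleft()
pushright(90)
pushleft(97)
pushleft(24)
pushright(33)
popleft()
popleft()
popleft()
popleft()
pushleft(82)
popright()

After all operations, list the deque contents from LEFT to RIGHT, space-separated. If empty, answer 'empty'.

Answer: empty

Derivation:
pushright(1): [1]
popleft(): []
pushleft(79): [79]
popleft(): []
pushright(90): [90]
pushleft(97): [97, 90]
pushleft(24): [24, 97, 90]
pushright(33): [24, 97, 90, 33]
popleft(): [97, 90, 33]
popleft(): [90, 33]
popleft(): [33]
popleft(): []
pushleft(82): [82]
popright(): []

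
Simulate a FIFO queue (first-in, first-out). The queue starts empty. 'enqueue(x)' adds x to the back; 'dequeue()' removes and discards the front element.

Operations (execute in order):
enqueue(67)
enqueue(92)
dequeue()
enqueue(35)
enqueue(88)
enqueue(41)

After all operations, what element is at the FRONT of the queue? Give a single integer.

enqueue(67): queue = [67]
enqueue(92): queue = [67, 92]
dequeue(): queue = [92]
enqueue(35): queue = [92, 35]
enqueue(88): queue = [92, 35, 88]
enqueue(41): queue = [92, 35, 88, 41]

Answer: 92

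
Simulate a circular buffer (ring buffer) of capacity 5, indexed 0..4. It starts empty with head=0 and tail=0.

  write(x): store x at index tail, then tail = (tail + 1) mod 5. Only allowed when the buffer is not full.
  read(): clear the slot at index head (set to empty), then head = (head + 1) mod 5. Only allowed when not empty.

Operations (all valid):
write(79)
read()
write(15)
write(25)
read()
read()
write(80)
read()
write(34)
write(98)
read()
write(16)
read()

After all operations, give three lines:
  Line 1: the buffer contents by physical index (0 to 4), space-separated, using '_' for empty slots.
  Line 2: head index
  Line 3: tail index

Answer: _ 16 _ _ _
1
2

Derivation:
write(79): buf=[79 _ _ _ _], head=0, tail=1, size=1
read(): buf=[_ _ _ _ _], head=1, tail=1, size=0
write(15): buf=[_ 15 _ _ _], head=1, tail=2, size=1
write(25): buf=[_ 15 25 _ _], head=1, tail=3, size=2
read(): buf=[_ _ 25 _ _], head=2, tail=3, size=1
read(): buf=[_ _ _ _ _], head=3, tail=3, size=0
write(80): buf=[_ _ _ 80 _], head=3, tail=4, size=1
read(): buf=[_ _ _ _ _], head=4, tail=4, size=0
write(34): buf=[_ _ _ _ 34], head=4, tail=0, size=1
write(98): buf=[98 _ _ _ 34], head=4, tail=1, size=2
read(): buf=[98 _ _ _ _], head=0, tail=1, size=1
write(16): buf=[98 16 _ _ _], head=0, tail=2, size=2
read(): buf=[_ 16 _ _ _], head=1, tail=2, size=1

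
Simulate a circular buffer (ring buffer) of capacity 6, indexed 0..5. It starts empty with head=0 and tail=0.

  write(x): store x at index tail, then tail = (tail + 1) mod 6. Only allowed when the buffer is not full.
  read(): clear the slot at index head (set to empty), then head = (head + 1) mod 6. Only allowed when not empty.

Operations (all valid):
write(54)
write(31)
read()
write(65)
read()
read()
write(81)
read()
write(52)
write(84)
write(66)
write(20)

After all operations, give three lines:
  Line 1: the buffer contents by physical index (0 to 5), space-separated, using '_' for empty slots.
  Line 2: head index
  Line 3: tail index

write(54): buf=[54 _ _ _ _ _], head=0, tail=1, size=1
write(31): buf=[54 31 _ _ _ _], head=0, tail=2, size=2
read(): buf=[_ 31 _ _ _ _], head=1, tail=2, size=1
write(65): buf=[_ 31 65 _ _ _], head=1, tail=3, size=2
read(): buf=[_ _ 65 _ _ _], head=2, tail=3, size=1
read(): buf=[_ _ _ _ _ _], head=3, tail=3, size=0
write(81): buf=[_ _ _ 81 _ _], head=3, tail=4, size=1
read(): buf=[_ _ _ _ _ _], head=4, tail=4, size=0
write(52): buf=[_ _ _ _ 52 _], head=4, tail=5, size=1
write(84): buf=[_ _ _ _ 52 84], head=4, tail=0, size=2
write(66): buf=[66 _ _ _ 52 84], head=4, tail=1, size=3
write(20): buf=[66 20 _ _ 52 84], head=4, tail=2, size=4

Answer: 66 20 _ _ 52 84
4
2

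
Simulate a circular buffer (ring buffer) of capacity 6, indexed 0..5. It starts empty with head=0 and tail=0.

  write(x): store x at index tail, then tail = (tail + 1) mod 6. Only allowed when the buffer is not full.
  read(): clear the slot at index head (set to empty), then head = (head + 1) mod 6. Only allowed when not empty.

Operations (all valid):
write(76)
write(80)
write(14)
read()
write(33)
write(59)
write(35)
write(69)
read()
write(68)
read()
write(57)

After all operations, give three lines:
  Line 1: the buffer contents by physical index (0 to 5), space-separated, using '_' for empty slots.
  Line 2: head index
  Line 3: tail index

write(76): buf=[76 _ _ _ _ _], head=0, tail=1, size=1
write(80): buf=[76 80 _ _ _ _], head=0, tail=2, size=2
write(14): buf=[76 80 14 _ _ _], head=0, tail=3, size=3
read(): buf=[_ 80 14 _ _ _], head=1, tail=3, size=2
write(33): buf=[_ 80 14 33 _ _], head=1, tail=4, size=3
write(59): buf=[_ 80 14 33 59 _], head=1, tail=5, size=4
write(35): buf=[_ 80 14 33 59 35], head=1, tail=0, size=5
write(69): buf=[69 80 14 33 59 35], head=1, tail=1, size=6
read(): buf=[69 _ 14 33 59 35], head=2, tail=1, size=5
write(68): buf=[69 68 14 33 59 35], head=2, tail=2, size=6
read(): buf=[69 68 _ 33 59 35], head=3, tail=2, size=5
write(57): buf=[69 68 57 33 59 35], head=3, tail=3, size=6

Answer: 69 68 57 33 59 35
3
3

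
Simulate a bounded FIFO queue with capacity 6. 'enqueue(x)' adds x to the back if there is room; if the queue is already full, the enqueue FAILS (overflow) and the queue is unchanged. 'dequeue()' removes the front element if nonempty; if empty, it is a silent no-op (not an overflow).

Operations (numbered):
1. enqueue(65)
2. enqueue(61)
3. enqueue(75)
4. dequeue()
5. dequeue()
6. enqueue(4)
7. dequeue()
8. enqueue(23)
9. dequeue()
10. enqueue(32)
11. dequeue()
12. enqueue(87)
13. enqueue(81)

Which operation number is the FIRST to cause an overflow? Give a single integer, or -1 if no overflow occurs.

Answer: -1

Derivation:
1. enqueue(65): size=1
2. enqueue(61): size=2
3. enqueue(75): size=3
4. dequeue(): size=2
5. dequeue(): size=1
6. enqueue(4): size=2
7. dequeue(): size=1
8. enqueue(23): size=2
9. dequeue(): size=1
10. enqueue(32): size=2
11. dequeue(): size=1
12. enqueue(87): size=2
13. enqueue(81): size=3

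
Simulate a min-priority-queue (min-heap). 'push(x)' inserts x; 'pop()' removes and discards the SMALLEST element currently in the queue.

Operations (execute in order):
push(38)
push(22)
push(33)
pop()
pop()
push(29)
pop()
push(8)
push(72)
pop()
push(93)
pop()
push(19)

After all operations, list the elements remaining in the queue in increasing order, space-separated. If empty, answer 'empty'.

push(38): heap contents = [38]
push(22): heap contents = [22, 38]
push(33): heap contents = [22, 33, 38]
pop() → 22: heap contents = [33, 38]
pop() → 33: heap contents = [38]
push(29): heap contents = [29, 38]
pop() → 29: heap contents = [38]
push(8): heap contents = [8, 38]
push(72): heap contents = [8, 38, 72]
pop() → 8: heap contents = [38, 72]
push(93): heap contents = [38, 72, 93]
pop() → 38: heap contents = [72, 93]
push(19): heap contents = [19, 72, 93]

Answer: 19 72 93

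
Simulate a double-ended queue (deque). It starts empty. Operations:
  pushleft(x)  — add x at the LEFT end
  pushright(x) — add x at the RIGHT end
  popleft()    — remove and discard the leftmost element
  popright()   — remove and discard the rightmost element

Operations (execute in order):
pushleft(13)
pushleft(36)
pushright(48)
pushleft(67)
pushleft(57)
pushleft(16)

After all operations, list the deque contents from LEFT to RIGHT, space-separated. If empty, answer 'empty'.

pushleft(13): [13]
pushleft(36): [36, 13]
pushright(48): [36, 13, 48]
pushleft(67): [67, 36, 13, 48]
pushleft(57): [57, 67, 36, 13, 48]
pushleft(16): [16, 57, 67, 36, 13, 48]

Answer: 16 57 67 36 13 48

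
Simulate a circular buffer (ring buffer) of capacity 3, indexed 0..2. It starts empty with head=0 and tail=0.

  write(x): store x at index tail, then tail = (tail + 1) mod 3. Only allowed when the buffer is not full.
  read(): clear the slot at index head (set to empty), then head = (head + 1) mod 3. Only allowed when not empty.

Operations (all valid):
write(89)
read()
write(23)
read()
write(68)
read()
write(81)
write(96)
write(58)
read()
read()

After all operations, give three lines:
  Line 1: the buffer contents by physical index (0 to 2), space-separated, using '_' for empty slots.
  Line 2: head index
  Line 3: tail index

Answer: _ _ 58
2
0

Derivation:
write(89): buf=[89 _ _], head=0, tail=1, size=1
read(): buf=[_ _ _], head=1, tail=1, size=0
write(23): buf=[_ 23 _], head=1, tail=2, size=1
read(): buf=[_ _ _], head=2, tail=2, size=0
write(68): buf=[_ _ 68], head=2, tail=0, size=1
read(): buf=[_ _ _], head=0, tail=0, size=0
write(81): buf=[81 _ _], head=0, tail=1, size=1
write(96): buf=[81 96 _], head=0, tail=2, size=2
write(58): buf=[81 96 58], head=0, tail=0, size=3
read(): buf=[_ 96 58], head=1, tail=0, size=2
read(): buf=[_ _ 58], head=2, tail=0, size=1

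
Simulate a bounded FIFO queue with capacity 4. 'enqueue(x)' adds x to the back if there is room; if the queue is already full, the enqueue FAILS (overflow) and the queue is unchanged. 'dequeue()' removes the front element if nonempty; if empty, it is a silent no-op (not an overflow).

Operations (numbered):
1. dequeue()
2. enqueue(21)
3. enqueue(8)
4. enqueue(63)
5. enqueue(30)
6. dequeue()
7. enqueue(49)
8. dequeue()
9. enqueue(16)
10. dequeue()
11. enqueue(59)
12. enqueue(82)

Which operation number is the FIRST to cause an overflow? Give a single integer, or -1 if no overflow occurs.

1. dequeue(): empty, no-op, size=0
2. enqueue(21): size=1
3. enqueue(8): size=2
4. enqueue(63): size=3
5. enqueue(30): size=4
6. dequeue(): size=3
7. enqueue(49): size=4
8. dequeue(): size=3
9. enqueue(16): size=4
10. dequeue(): size=3
11. enqueue(59): size=4
12. enqueue(82): size=4=cap → OVERFLOW (fail)

Answer: 12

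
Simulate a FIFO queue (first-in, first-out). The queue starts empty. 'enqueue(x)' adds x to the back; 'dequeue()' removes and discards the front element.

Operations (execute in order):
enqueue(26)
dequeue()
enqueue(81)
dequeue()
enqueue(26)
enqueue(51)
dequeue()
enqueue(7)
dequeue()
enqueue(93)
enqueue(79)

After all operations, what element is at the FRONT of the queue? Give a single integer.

enqueue(26): queue = [26]
dequeue(): queue = []
enqueue(81): queue = [81]
dequeue(): queue = []
enqueue(26): queue = [26]
enqueue(51): queue = [26, 51]
dequeue(): queue = [51]
enqueue(7): queue = [51, 7]
dequeue(): queue = [7]
enqueue(93): queue = [7, 93]
enqueue(79): queue = [7, 93, 79]

Answer: 7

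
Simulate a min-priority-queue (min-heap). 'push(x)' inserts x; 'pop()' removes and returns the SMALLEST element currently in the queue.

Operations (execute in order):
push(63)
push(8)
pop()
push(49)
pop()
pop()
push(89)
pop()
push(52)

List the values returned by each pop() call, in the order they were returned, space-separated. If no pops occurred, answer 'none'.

Answer: 8 49 63 89

Derivation:
push(63): heap contents = [63]
push(8): heap contents = [8, 63]
pop() → 8: heap contents = [63]
push(49): heap contents = [49, 63]
pop() → 49: heap contents = [63]
pop() → 63: heap contents = []
push(89): heap contents = [89]
pop() → 89: heap contents = []
push(52): heap contents = [52]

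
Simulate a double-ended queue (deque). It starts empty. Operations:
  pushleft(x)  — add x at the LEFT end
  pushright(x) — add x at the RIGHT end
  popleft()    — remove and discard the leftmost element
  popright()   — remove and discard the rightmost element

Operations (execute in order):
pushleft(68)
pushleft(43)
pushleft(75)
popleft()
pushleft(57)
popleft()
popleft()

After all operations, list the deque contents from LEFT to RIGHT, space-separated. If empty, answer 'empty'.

pushleft(68): [68]
pushleft(43): [43, 68]
pushleft(75): [75, 43, 68]
popleft(): [43, 68]
pushleft(57): [57, 43, 68]
popleft(): [43, 68]
popleft(): [68]

Answer: 68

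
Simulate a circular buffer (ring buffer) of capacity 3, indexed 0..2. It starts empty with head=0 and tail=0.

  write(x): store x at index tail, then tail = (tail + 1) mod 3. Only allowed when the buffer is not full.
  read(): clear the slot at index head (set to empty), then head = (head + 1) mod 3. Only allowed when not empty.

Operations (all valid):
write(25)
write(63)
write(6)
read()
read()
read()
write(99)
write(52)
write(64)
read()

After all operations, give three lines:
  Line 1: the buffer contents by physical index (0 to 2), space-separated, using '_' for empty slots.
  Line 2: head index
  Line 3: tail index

write(25): buf=[25 _ _], head=0, tail=1, size=1
write(63): buf=[25 63 _], head=0, tail=2, size=2
write(6): buf=[25 63 6], head=0, tail=0, size=3
read(): buf=[_ 63 6], head=1, tail=0, size=2
read(): buf=[_ _ 6], head=2, tail=0, size=1
read(): buf=[_ _ _], head=0, tail=0, size=0
write(99): buf=[99 _ _], head=0, tail=1, size=1
write(52): buf=[99 52 _], head=0, tail=2, size=2
write(64): buf=[99 52 64], head=0, tail=0, size=3
read(): buf=[_ 52 64], head=1, tail=0, size=2

Answer: _ 52 64
1
0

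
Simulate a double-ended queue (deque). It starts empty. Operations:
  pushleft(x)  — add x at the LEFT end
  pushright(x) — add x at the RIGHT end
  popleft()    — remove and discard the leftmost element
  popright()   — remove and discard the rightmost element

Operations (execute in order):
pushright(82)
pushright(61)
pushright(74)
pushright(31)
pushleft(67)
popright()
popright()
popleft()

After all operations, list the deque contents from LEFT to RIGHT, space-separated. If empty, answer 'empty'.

pushright(82): [82]
pushright(61): [82, 61]
pushright(74): [82, 61, 74]
pushright(31): [82, 61, 74, 31]
pushleft(67): [67, 82, 61, 74, 31]
popright(): [67, 82, 61, 74]
popright(): [67, 82, 61]
popleft(): [82, 61]

Answer: 82 61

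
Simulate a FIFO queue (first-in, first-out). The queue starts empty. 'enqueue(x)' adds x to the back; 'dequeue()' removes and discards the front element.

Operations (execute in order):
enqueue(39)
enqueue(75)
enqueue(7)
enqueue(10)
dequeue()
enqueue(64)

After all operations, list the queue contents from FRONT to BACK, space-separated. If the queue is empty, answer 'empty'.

enqueue(39): [39]
enqueue(75): [39, 75]
enqueue(7): [39, 75, 7]
enqueue(10): [39, 75, 7, 10]
dequeue(): [75, 7, 10]
enqueue(64): [75, 7, 10, 64]

Answer: 75 7 10 64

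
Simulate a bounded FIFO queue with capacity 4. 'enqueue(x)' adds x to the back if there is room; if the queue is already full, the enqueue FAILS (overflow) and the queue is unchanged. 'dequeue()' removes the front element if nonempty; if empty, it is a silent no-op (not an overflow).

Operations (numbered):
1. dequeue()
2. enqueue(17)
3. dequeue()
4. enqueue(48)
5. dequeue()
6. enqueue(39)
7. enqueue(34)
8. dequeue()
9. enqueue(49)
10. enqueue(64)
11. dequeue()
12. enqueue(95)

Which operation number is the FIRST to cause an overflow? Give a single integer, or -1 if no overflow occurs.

1. dequeue(): empty, no-op, size=0
2. enqueue(17): size=1
3. dequeue(): size=0
4. enqueue(48): size=1
5. dequeue(): size=0
6. enqueue(39): size=1
7. enqueue(34): size=2
8. dequeue(): size=1
9. enqueue(49): size=2
10. enqueue(64): size=3
11. dequeue(): size=2
12. enqueue(95): size=3

Answer: -1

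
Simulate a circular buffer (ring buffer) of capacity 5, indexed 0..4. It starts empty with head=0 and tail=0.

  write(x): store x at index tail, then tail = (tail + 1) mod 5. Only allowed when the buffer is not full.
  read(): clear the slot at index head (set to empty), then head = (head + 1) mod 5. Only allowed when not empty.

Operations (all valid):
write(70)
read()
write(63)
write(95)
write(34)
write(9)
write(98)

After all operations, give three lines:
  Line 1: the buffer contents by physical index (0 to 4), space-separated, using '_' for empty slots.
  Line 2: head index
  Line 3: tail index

write(70): buf=[70 _ _ _ _], head=0, tail=1, size=1
read(): buf=[_ _ _ _ _], head=1, tail=1, size=0
write(63): buf=[_ 63 _ _ _], head=1, tail=2, size=1
write(95): buf=[_ 63 95 _ _], head=1, tail=3, size=2
write(34): buf=[_ 63 95 34 _], head=1, tail=4, size=3
write(9): buf=[_ 63 95 34 9], head=1, tail=0, size=4
write(98): buf=[98 63 95 34 9], head=1, tail=1, size=5

Answer: 98 63 95 34 9
1
1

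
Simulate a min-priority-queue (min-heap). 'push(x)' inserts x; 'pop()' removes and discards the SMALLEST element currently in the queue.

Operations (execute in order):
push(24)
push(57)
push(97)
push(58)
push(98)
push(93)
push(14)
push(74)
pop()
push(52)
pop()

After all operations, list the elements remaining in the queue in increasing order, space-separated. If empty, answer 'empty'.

Answer: 52 57 58 74 93 97 98

Derivation:
push(24): heap contents = [24]
push(57): heap contents = [24, 57]
push(97): heap contents = [24, 57, 97]
push(58): heap contents = [24, 57, 58, 97]
push(98): heap contents = [24, 57, 58, 97, 98]
push(93): heap contents = [24, 57, 58, 93, 97, 98]
push(14): heap contents = [14, 24, 57, 58, 93, 97, 98]
push(74): heap contents = [14, 24, 57, 58, 74, 93, 97, 98]
pop() → 14: heap contents = [24, 57, 58, 74, 93, 97, 98]
push(52): heap contents = [24, 52, 57, 58, 74, 93, 97, 98]
pop() → 24: heap contents = [52, 57, 58, 74, 93, 97, 98]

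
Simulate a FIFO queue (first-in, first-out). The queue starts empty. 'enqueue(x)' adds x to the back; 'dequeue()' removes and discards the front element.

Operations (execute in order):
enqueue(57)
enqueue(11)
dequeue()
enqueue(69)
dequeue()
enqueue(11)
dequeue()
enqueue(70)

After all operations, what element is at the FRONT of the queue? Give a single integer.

Answer: 11

Derivation:
enqueue(57): queue = [57]
enqueue(11): queue = [57, 11]
dequeue(): queue = [11]
enqueue(69): queue = [11, 69]
dequeue(): queue = [69]
enqueue(11): queue = [69, 11]
dequeue(): queue = [11]
enqueue(70): queue = [11, 70]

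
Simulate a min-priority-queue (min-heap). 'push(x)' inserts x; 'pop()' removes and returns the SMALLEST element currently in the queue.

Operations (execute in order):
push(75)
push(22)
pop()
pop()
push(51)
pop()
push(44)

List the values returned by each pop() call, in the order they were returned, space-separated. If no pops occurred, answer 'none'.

push(75): heap contents = [75]
push(22): heap contents = [22, 75]
pop() → 22: heap contents = [75]
pop() → 75: heap contents = []
push(51): heap contents = [51]
pop() → 51: heap contents = []
push(44): heap contents = [44]

Answer: 22 75 51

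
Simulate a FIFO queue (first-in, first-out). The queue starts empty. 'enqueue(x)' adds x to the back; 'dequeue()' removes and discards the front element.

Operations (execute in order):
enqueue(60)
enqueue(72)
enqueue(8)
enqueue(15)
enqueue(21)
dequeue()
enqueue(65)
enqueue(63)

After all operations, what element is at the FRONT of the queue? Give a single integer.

enqueue(60): queue = [60]
enqueue(72): queue = [60, 72]
enqueue(8): queue = [60, 72, 8]
enqueue(15): queue = [60, 72, 8, 15]
enqueue(21): queue = [60, 72, 8, 15, 21]
dequeue(): queue = [72, 8, 15, 21]
enqueue(65): queue = [72, 8, 15, 21, 65]
enqueue(63): queue = [72, 8, 15, 21, 65, 63]

Answer: 72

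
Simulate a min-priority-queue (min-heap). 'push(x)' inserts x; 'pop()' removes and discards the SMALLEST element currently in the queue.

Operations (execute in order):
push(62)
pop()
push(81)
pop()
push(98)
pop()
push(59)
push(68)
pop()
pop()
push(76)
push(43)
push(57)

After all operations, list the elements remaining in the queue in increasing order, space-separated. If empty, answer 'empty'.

push(62): heap contents = [62]
pop() → 62: heap contents = []
push(81): heap contents = [81]
pop() → 81: heap contents = []
push(98): heap contents = [98]
pop() → 98: heap contents = []
push(59): heap contents = [59]
push(68): heap contents = [59, 68]
pop() → 59: heap contents = [68]
pop() → 68: heap contents = []
push(76): heap contents = [76]
push(43): heap contents = [43, 76]
push(57): heap contents = [43, 57, 76]

Answer: 43 57 76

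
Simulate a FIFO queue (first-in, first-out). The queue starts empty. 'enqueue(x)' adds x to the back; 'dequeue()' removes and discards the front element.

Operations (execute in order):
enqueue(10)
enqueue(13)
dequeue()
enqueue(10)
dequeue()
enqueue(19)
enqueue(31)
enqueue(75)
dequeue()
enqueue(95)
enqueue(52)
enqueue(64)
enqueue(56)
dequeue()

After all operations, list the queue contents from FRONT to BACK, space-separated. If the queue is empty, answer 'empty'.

enqueue(10): [10]
enqueue(13): [10, 13]
dequeue(): [13]
enqueue(10): [13, 10]
dequeue(): [10]
enqueue(19): [10, 19]
enqueue(31): [10, 19, 31]
enqueue(75): [10, 19, 31, 75]
dequeue(): [19, 31, 75]
enqueue(95): [19, 31, 75, 95]
enqueue(52): [19, 31, 75, 95, 52]
enqueue(64): [19, 31, 75, 95, 52, 64]
enqueue(56): [19, 31, 75, 95, 52, 64, 56]
dequeue(): [31, 75, 95, 52, 64, 56]

Answer: 31 75 95 52 64 56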